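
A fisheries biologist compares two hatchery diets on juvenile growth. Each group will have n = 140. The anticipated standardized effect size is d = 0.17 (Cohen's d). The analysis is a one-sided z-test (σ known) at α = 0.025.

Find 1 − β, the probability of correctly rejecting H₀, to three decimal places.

Power ≈ 0.295

Noncentrality parameter: δ = d·√(n/2) = 0.17 × √(140/2) = 1.4223
Critical value for a one-sided test at α = 0.025: z_α = 1.960.
Power = Φ(δ − 1.960) = Φ(-0.538) = 0.2954.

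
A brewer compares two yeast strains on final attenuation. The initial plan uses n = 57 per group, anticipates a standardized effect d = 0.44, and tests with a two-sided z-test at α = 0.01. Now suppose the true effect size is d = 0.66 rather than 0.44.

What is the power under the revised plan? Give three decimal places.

With d = 0.66: δ = d·√(n/2) = 0.66 × √(57/2) = 3.5234. Critical value z_{0.005} = 2.576.
Revised power = Φ(δ − 2.576) + Φ(−δ − 2.576) = Φ(0.948) + Φ(-6.099) = 0.8283 + 0.0000 = 0.8283.

Power ≈ 0.828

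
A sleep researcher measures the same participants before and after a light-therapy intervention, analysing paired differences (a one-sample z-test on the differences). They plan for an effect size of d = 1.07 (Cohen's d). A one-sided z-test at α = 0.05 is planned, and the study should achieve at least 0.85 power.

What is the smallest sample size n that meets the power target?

n = 7

For power 0.85 need Φ(δ − z_{0.05}) = 0.85, so δ = z_{0.05} + z_{0.15} = 1.645 + 1.036 = 2.681.
δ = d·√n ⇒ n = (δ/d)² = (2.681 / 1.07)² = 6.28.
Round up to the next whole unit.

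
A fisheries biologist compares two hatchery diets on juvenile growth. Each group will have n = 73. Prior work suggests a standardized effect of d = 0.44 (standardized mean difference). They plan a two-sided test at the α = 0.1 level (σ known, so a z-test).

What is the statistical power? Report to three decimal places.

Noncentrality parameter: δ = d·√(n/2) = 0.44 × √(73/2) = 2.6583
Critical value for a two-sided test at α = 0.1: z_{α/2} = 1.645.
Power = Φ(δ − 1.645) + Φ(−δ − 1.645) = Φ(1.013) + Φ(-4.303) = 0.8446 + 0.0000 = 0.8446.

Power ≈ 0.845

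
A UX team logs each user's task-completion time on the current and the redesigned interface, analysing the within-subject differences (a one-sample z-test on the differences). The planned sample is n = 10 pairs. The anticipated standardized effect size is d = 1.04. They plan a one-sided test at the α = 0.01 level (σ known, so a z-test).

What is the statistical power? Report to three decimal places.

Noncentrality parameter: δ = d·√n = 1.04 × √10 = 3.2888
One-sided α = 0.01 → critical value z_{0.01} = 2.326.
Power = Φ(δ − 2.326) = Φ(0.962) = 0.8321.

Power ≈ 0.832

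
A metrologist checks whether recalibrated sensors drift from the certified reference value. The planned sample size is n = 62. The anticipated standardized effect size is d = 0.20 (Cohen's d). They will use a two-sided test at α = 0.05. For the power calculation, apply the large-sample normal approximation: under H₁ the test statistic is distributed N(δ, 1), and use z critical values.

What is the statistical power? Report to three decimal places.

Noncentrality parameter: δ = d·√n = 0.20 × √62 = 1.5748
Critical value for a two-sided test at α = 0.05: z_{α/2} = 1.960.
Power = Φ(δ − 1.960) + Φ(−δ − 1.960) = Φ(-0.385) + Φ(-3.535) = 0.3501 + 0.0002 = 0.3503.

Power ≈ 0.350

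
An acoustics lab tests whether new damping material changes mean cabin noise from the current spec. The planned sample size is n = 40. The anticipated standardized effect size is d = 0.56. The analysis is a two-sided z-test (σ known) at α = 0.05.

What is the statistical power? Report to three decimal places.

Noncentrality parameter: δ = d·√n = 0.56 × √40 = 3.5418
Critical value for a two-sided test at α = 0.05: z_{α/2} = 1.960.
Power = Φ(δ − 1.960) + Φ(−δ − 1.960) = Φ(1.582) + Φ(-5.502) = 0.9432 + 0.0000 = 0.9432.

Power ≈ 0.943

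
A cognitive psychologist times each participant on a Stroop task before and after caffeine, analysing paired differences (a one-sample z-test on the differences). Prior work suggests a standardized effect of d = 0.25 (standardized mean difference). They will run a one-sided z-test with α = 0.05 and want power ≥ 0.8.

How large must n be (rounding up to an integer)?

Set Φ(δ − 1.645) = 0.8; then δ − 1.645 = Φ⁻¹(0.8) = 0.842, giving δ = 2.486.
δ = d·√n ⇒ n = (δ/d)² = (2.486 / 0.25)² = 98.92.
Rounding up, n = 99.

n = 99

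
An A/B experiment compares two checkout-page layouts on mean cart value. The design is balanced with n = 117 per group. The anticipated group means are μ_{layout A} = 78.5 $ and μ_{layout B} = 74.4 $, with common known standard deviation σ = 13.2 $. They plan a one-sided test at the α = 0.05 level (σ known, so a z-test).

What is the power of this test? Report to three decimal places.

Power ≈ 0.768

Standardized effect: d = |μ_{layout A} − μ_{layout B}| / σ = |78.5 − 74.4| / 13.2 = 0.3106
Noncentrality parameter: δ = d·√(n/2) = 0.3106 × √(117/2) = 2.3757
One-sided α = 0.05 → critical value z_{0.05} = 1.645.
Power = Φ(δ − 1.645) = Φ(0.731) = 0.7676.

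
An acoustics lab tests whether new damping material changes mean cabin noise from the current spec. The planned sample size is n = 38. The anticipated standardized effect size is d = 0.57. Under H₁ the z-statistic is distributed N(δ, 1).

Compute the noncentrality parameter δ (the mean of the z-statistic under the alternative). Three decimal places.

δ ≈ 3.514

The noncentrality parameter scales effect size by the design's sample-size factor: δ = d·√n = 0.57 × √38 = 3.5137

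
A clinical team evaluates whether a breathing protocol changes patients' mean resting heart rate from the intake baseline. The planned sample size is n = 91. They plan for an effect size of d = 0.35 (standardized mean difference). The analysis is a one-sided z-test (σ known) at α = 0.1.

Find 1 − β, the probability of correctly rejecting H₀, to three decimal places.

Power ≈ 0.980

Noncentrality parameter: δ = d·√n = 0.35 × √91 = 3.3388
Critical value for a one-sided test at α = 0.1: z_α = 1.282.
Power = P(Z > 1.282 − δ) = Φ(2.057) = 0.9802.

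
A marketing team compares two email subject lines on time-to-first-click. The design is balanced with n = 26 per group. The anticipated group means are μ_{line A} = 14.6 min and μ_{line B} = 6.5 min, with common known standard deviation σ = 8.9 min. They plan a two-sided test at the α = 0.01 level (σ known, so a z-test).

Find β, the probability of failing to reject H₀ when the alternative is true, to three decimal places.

Standardized effect: d = |μ_{line A} − μ_{line B}| / σ = |14.6 − 6.5| / 8.9 = 0.9101
Noncentrality parameter: δ = d·√(n/2) = 0.9101 × √(26/2) = 3.2815
Two-sided α = 0.01 → critical value z_{0.005} = 2.576.
Power = Φ(δ − 2.576) + Φ(−δ − 2.576) = Φ(0.706) + Φ(-5.857) = 0.7598 + 0.0000 = 0.7598.
Type II error: β = 1 − power = 1 − 0.7598 = 0.2402.

β ≈ 0.240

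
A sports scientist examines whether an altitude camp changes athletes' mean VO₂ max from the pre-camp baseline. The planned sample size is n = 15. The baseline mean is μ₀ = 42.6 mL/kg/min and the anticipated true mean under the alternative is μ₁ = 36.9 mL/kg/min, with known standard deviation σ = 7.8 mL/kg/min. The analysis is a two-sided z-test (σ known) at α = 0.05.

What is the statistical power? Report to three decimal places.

Power ≈ 0.808

Standardized effect: d = |μ₁ − μ₀| / σ = |36.9 − 42.6| / 7.8 = 0.7308
Noncentrality parameter: δ = d·√n = 0.7308 × √15 = 2.8303
Two-sided α = 0.05 → critical value z_{0.025} = 1.960.
Power = Φ(δ − 1.960) + Φ(−δ − 1.960) = Φ(0.870) + Φ(-4.790) = 0.8079 + 0.0000 = 0.8079.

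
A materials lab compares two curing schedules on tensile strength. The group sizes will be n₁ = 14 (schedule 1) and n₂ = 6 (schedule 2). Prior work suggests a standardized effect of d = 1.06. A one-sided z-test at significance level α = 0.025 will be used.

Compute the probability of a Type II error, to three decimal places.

Noncentrality parameter: λ = d / √(1/n₁ + 1/n₂) = 1.06 / √(1/14 + 1/6) = 2.1724
One-sided α = 0.025 → critical value z_{0.025} = 1.960.
Power = P(Z > 1.960 − λ) = Φ(0.212) = 0.5841.
Type II error: β = 1 − power = 1 − 0.5841 = 0.4159.

β ≈ 0.416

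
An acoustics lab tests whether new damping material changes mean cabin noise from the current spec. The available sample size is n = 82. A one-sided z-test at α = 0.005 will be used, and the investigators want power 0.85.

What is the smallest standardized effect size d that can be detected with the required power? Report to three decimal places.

Required noncentrality: δ = z_{0.005} + z_{0.15} = 2.576 + 1.036 = 3.612.
δ = d·√n ⇒ d = δ/√n = 3.612/√82 = 0.3989.

d ≈ 0.399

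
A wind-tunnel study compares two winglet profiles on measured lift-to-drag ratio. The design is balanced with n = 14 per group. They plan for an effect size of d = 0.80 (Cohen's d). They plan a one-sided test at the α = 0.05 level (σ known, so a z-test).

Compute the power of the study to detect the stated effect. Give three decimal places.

Noncentrality parameter: δ = d·√(n/2) = 0.80 × √(14/2) = 2.1166
Critical value for a one-sided test at α = 0.05: z_α = 1.645.
Power = P(Z > 1.645 − δ) = Φ(0.472) = 0.6814.

Power ≈ 0.681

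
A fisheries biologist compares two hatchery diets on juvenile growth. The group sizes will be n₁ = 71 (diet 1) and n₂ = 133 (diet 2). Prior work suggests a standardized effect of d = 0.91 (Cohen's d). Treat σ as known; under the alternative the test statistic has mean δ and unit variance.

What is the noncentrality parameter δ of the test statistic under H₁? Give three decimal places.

δ ≈ 6.191

δ = d / √(1/n₁ + 1/n₂) = 0.91 / √(1/71 + 1/133) = 6.1913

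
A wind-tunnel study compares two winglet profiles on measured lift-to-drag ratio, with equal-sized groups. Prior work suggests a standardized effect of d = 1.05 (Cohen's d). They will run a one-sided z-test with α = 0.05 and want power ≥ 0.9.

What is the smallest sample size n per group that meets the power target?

n = 16 per group

For power 0.9 need Φ(δ − z_{0.05}) = 0.9, so δ = z_{0.05} + z_{0.10} = 1.645 + 1.282 = 2.926.
δ = d·√(n/2) ⇒ n = 2(δ/d)² = 2 × (2.926 / 1.05)² = 15.54.
Round up to the next whole unit.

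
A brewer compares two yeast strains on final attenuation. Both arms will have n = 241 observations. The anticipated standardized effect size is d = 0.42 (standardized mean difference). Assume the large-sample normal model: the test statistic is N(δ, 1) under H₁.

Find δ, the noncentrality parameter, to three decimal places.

δ ≈ 4.610

The noncentrality parameter scales effect size by the design's sample-size factor: δ = d·√(n/2) = 0.42 × √(241/2) = 4.6104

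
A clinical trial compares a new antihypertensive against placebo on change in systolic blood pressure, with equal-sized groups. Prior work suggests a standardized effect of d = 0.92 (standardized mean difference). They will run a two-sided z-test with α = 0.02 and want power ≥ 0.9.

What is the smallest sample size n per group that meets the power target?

n = 31 per group

For power 0.9 need Φ(δ − z_{0.01}) = 0.9, so δ = z_{0.01} + z_{0.10} = 2.326 + 1.282 = 3.608.
(The Φ(−δ − z_{α/2}) term is vanishingly small for δ > 0 and is dropped in the standard sample-size formula.)
δ = d·√(n/2) ⇒ n = 2(δ/d)² = 2 × (3.608 / 0.92)² = 30.76.
Round up to the next whole unit.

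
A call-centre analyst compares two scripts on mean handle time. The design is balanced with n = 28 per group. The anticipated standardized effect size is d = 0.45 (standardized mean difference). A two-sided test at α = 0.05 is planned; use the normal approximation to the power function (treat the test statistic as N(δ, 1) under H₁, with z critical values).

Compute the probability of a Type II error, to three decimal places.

Noncentrality parameter: δ = d·√(n/2) = 0.45 × √(28/2) = 1.6837
Critical value for a two-sided test at α = 0.05: z_{α/2} = 1.960.
Power = Φ(δ − 1.960) + Φ(−δ − 1.960) = Φ(-0.276) + Φ(-3.644) = 0.3912 + 0.0001 = 0.3913.
Type II error: β = 1 − power = 1 − 0.3913 = 0.6087.

β ≈ 0.609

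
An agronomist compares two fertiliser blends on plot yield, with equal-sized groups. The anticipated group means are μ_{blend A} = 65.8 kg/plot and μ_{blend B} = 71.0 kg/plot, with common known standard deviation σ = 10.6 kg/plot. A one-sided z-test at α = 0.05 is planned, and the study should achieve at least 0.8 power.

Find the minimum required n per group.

Standardized effect: d = |μ_{blend A} − μ_{blend B}| / σ = |65.8 − 71.0| / 10.6 = 0.4906
Set Φ(δ − 1.645) = 0.8; then δ − 1.645 = Φ⁻¹(0.8) = 0.842, giving δ = 2.486.
δ = d·√(n/2) ⇒ n = 2(δ/d)² = 2 × (2.486 / 0.4906)² = 51.38.
Round up to the next whole unit.

n = 52 per group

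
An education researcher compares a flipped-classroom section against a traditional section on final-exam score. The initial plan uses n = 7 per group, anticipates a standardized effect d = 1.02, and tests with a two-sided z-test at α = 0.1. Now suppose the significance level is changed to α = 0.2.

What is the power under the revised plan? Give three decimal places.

Power ≈ 0.735

δ = d·√(n/2) = 1.02 × √(7/2) = 1.9082 (unchanged). New critical value: z_{0.1} = 1.282.
Revised power = Φ(δ − 1.282) + Φ(−δ − 1.282) = Φ(0.627) + Φ(-3.190) = 0.7346 + 0.0007 = 0.7353.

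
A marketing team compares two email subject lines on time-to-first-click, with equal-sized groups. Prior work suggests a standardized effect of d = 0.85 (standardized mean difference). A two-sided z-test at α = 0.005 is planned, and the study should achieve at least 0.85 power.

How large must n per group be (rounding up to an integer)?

Set Φ(δ − 2.807) = 0.85; then δ − 2.807 = Φ⁻¹(0.85) = 1.036, giving δ = 3.843.
(The Φ(−δ − z_{α/2}) term is vanishingly small for δ > 0 and is dropped in the standard sample-size formula.)
δ = d·√(n/2) ⇒ n = 2(δ/d)² = 2 × (3.843 / 0.85)² = 40.89.
Round up to the next whole unit.

n = 41 per group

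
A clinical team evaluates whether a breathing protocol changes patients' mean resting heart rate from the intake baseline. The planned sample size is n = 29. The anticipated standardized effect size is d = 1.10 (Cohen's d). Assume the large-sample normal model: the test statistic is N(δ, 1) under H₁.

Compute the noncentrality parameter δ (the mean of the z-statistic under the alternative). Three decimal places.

δ ≈ 5.924

δ = d·√n = 1.10 × √29 = 5.9237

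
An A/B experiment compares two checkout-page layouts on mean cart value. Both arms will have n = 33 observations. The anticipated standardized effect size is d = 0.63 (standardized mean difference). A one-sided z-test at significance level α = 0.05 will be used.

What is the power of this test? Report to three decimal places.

Power ≈ 0.820

Noncentrality parameter: δ = d·√(n/2) = 0.63 × √(33/2) = 2.5591
Critical value for a one-sided test at α = 0.05: z_α = 1.645.
Power = P(Z > 1.645 − δ) = Φ(0.914) = 0.8197.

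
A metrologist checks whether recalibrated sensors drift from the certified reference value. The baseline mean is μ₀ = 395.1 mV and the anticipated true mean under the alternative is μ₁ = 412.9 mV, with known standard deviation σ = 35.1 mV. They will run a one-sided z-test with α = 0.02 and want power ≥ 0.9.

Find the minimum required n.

n = 44

Standardized effect: d = |μ₁ − μ₀| / σ = |412.9 − 395.1| / 35.1 = 0.5071
For power 0.9 need Φ(δ − z_{0.02}) = 0.9, so δ = z_{0.02} + z_{0.10} = 2.054 + 1.282 = 3.335.
δ = d·√n ⇒ n = (δ/d)² = (3.335 / 0.5071)² = 43.26.
Round up to the next whole unit.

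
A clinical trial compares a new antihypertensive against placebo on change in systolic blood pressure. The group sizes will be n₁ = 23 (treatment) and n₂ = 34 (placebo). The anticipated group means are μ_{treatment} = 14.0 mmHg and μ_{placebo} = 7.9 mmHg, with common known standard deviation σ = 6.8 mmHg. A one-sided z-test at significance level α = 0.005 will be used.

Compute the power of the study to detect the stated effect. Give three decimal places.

Standardized effect: d = |μ_{treatment} − μ_{placebo}| / σ = |14.0 − 7.9| / 6.8 = 0.8971
Noncentrality parameter: δ = d / √(1/n₁ + 1/n₂) = 0.8971 / √(1/23 + 1/34) = 3.3227
One-sided α = 0.005 → critical value z_{0.005} = 2.576.
Power = P(Z > 2.576 − δ) = Φ(0.747) = 0.7724.

Power ≈ 0.772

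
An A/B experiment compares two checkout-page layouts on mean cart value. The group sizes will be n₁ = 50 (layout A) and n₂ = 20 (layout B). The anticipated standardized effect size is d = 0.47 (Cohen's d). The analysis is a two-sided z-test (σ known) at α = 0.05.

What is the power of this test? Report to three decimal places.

Noncentrality parameter: δ = d / √(1/n₁ + 1/n₂) = 0.47 / √(1/50 + 1/20) = 1.7764
Critical value for a two-sided test at α = 0.05: z_{α/2} = 1.960.
Power = Φ(δ − 1.960) + Φ(−δ − 1.960) = Φ(-0.184) + Φ(-3.736) = 0.4272 + 0.0001 = 0.4273.

Power ≈ 0.427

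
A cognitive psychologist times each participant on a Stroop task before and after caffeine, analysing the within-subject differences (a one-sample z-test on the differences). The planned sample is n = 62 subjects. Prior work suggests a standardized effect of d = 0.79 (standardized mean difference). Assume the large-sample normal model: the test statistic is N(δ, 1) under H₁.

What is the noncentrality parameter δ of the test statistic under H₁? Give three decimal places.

δ ≈ 6.220

The noncentrality parameter scales effect size by the design's sample-size factor: δ = d·√n = 0.79 × √62 = 6.2205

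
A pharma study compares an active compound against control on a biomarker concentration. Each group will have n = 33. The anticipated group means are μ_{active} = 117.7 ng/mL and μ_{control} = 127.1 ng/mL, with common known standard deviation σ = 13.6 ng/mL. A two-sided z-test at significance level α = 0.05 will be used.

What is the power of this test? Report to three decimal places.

Standardized effect: d = |μ_{active} − μ_{control}| / σ = |117.7 − 127.1| / 13.6 = 0.6912
Noncentrality parameter: δ = d·√(n/2) = 0.6912 × √(33/2) = 2.8076
Two-sided α = 0.05 → critical value z_{0.025} = 1.960.
Power = Φ(δ − 1.960) + Φ(−δ − 1.960) = Φ(0.848) + Φ(-4.768) = 0.8017 + 0.0000 = 0.8017.

Power ≈ 0.802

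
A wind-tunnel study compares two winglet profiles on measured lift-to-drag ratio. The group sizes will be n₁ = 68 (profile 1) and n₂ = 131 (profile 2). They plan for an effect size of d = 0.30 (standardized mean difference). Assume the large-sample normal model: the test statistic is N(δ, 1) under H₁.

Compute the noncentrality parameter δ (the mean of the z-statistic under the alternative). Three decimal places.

The noncentrality parameter scales effect size by the design's sample-size factor: δ = d / √(1/n₁ + 1/n₂) = 0.30 / √(1/68 + 1/131) = 2.0072

δ ≈ 2.007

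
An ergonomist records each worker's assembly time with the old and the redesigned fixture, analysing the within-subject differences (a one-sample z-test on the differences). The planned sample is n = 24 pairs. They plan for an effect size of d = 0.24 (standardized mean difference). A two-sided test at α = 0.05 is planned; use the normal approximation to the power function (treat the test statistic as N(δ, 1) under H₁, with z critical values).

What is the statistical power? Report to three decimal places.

Noncentrality parameter: δ = d·√n = 0.24 × √24 = 1.1758
Critical value for a two-sided test at α = 0.05: z_{α/2} = 1.960.
Power = Φ(δ − 1.960) + Φ(−δ − 1.960) = Φ(-0.784) + Φ(-3.136) = 0.2165 + 0.0009 = 0.2173.

Power ≈ 0.217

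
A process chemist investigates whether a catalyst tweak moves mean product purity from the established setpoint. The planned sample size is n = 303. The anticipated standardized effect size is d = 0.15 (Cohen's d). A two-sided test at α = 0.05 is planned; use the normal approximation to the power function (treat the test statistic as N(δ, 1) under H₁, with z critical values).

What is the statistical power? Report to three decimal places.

Noncentrality parameter: δ = d·√n = 0.15 × √303 = 2.6110
Two-sided α = 0.05 → critical value z_{0.025} = 1.960.
Power = Φ(δ − 1.960) + Φ(−δ − 1.960) = Φ(0.651) + Φ(-4.571) = 0.7425 + 0.0000 = 0.7425.

Power ≈ 0.743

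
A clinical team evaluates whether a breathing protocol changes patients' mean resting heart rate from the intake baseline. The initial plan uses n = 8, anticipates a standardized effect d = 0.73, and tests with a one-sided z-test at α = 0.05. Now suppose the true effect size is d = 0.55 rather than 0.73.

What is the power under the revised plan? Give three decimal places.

With d = 0.55: δ = d·√n = 0.55 × √8 = 1.5556. Critical value z_{0.05} = 1.645.
Revised power = Φ(δ − 1.645) = Φ(-0.089) = 0.4645.

Power ≈ 0.464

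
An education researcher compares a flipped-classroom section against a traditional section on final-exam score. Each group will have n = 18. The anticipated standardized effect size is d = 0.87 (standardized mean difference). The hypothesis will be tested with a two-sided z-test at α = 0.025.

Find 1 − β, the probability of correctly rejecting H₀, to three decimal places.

Noncentrality parameter: δ = d·√(n/2) = 0.87 × √(18/2) = 2.6100
Critical value for a two-sided test at α = 0.025: z_{α/2} = 2.241.
Power = Φ(δ − 2.241) + Φ(−δ − 2.241) = Φ(0.369) + Φ(-4.851) = 0.6438 + 0.0000 = 0.6438.

Power ≈ 0.644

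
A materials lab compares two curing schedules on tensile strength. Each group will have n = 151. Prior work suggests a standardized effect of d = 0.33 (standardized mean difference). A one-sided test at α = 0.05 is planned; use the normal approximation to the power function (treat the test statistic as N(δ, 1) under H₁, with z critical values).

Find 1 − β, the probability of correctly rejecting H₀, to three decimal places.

Power ≈ 0.889

Noncentrality parameter: δ = d·√(n/2) = 0.33 × √(151/2) = 2.8674
Critical value for a one-sided test at α = 0.05: z_α = 1.645.
Power = P(Z > 1.645 − δ) = Φ(1.223) = 0.8892.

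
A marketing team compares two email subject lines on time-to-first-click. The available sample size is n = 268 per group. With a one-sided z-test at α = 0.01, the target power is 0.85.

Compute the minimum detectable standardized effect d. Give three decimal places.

d ≈ 0.291

Required noncentrality: δ = z_{0.01} + z_{0.15} = 2.326 + 1.036 = 3.363.
δ = d·√(n/2) ⇒ d = δ/√(n/2) = 3.363/√(268/2) = 0.2905.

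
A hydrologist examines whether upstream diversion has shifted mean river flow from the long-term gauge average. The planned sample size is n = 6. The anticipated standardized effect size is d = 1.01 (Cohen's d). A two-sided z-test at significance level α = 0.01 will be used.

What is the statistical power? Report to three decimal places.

Power ≈ 0.459

Noncentrality parameter: δ = d·√n = 1.01 × √6 = 2.4740
Critical value for a two-sided test at α = 0.01: z_{α/2} = 2.576.
Power = Φ(δ − 2.576) + Φ(−δ − 2.576) = Φ(-0.102) + Φ(-5.050) = 0.4594 + 0.0000 = 0.4594.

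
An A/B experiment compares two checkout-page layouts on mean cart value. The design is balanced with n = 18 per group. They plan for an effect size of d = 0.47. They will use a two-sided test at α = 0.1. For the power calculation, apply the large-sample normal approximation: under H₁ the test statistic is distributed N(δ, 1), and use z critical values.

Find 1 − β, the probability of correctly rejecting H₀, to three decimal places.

Power ≈ 0.408

Noncentrality parameter: δ = d·√(n/2) = 0.47 × √(18/2) = 1.4100
Two-sided α = 0.1 → critical value z_{0.05} = 1.645.
Power = Φ(δ − 1.645) + Φ(−δ − 1.645) = Φ(-0.235) + Φ(-3.055) = 0.4072 + 0.0011 = 0.4083.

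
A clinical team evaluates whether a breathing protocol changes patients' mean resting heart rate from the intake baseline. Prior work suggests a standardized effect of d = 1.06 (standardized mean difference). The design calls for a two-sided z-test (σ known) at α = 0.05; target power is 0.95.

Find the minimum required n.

For power 0.95 need Φ(δ − z_{0.025}) = 0.95, so δ = z_{0.025} + z_{0.05} = 1.960 + 1.645 = 3.605.
(Ignoring the negligible lower-tail rejection probability gives the usual closed-form inversion.)
δ = d·√n ⇒ n = (δ/d)² = (3.605 / 1.06)² = 11.57.
Round up to the next whole unit.

n = 12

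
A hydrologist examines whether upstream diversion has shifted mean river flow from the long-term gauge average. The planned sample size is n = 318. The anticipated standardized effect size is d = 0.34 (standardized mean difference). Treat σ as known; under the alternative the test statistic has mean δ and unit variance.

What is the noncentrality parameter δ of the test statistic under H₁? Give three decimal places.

δ ≈ 6.063

δ = d·√n = 0.34 × √318 = 6.0631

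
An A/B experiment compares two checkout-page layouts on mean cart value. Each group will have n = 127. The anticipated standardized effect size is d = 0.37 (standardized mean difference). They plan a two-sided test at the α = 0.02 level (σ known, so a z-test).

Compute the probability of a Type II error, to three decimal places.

β ≈ 0.267

Noncentrality parameter: δ = d·√(n/2) = 0.37 × √(127/2) = 2.9484
Critical value for a two-sided test at α = 0.02: z_{α/2} = 2.326.
Power = Φ(δ − 2.326) + Φ(−δ − 2.326) = Φ(0.622) + Φ(-5.275) = 0.7331 + 0.0000 = 0.7331.
Type II error: β = 1 − power = 1 − 0.7331 = 0.2669.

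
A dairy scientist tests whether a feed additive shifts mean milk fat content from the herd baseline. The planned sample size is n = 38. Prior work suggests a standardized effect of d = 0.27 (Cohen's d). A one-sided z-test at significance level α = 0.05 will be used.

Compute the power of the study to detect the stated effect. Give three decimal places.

Power ≈ 0.508

Noncentrality parameter: δ = d·√n = 0.27 × √38 = 1.6644
One-sided α = 0.05 → critical value z_{0.05} = 1.645.
Power = Φ(δ − 1.645) = Φ(0.020) = 0.5078.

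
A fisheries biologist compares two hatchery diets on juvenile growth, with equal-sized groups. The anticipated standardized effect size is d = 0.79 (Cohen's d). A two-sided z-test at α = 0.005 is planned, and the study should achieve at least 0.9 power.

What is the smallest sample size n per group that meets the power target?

n = 54 per group

For power 0.9 need Φ(δ − z_{0.0025}) = 0.9, so δ = z_{0.0025} + z_{0.10} = 2.807 + 1.282 = 4.089.
(Ignoring the negligible lower-tail rejection probability gives the usual closed-form inversion.)
δ = d·√(n/2) ⇒ n = 2(δ/d)² = 2 × (4.089 / 0.79)² = 53.57.
Round up to the next whole unit.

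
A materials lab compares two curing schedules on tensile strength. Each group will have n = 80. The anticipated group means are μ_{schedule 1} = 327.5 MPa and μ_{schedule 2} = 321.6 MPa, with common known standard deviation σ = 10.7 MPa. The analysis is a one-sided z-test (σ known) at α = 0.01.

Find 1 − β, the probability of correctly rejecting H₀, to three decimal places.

Standardized effect: d = |μ_{schedule 1} − μ_{schedule 2}| / σ = |327.5 − 321.6| / 10.7 = 0.5514
Noncentrality parameter: δ = d·√(n/2) = 0.5514 × √(80/2) = 3.4874
One-sided α = 0.01 → critical value z_{0.01} = 2.326.
Power = P(Z > 2.326 − δ) = Φ(1.161) = 0.8772.

Power ≈ 0.877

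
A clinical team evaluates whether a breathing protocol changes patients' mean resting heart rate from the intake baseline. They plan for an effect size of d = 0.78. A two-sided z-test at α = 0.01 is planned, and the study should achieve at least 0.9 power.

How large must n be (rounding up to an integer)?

For power 0.9 need Φ(δ − z_{0.005}) = 0.9, so δ = z_{0.005} + z_{0.10} = 2.576 + 1.282 = 3.857.
(The Φ(−δ − z_{α/2}) term is vanishingly small for δ > 0 and is dropped in the standard sample-size formula.)
δ = d·√n ⇒ n = (δ/d)² = (3.857 / 0.78)² = 24.46.
Rounding up, n = 25.

n = 25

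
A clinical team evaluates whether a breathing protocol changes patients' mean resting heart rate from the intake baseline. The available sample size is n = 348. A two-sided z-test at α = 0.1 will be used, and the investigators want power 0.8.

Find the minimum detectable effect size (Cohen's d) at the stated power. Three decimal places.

d ≈ 0.133

Required noncentrality: δ = z_{0.05} + z_{0.20} = 1.645 + 0.842 = 2.486.
(Lower-tail contribution to power is negligible for δ > 0.)
δ = d·√n ⇒ d = δ/√n = 2.486/√348 = 0.1333.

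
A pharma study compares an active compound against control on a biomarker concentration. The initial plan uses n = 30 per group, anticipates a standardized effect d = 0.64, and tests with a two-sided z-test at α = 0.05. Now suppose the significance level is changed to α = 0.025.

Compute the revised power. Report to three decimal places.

Power ≈ 0.594

δ = d·√(n/2) = 0.64 × √(30/2) = 2.4787 (unchanged). New critical value: z_{0.0125} = 2.241.
Revised power = Φ(δ − 2.241) + Φ(−δ − 2.241) = Φ(0.237) + Φ(-4.720) = 0.5938 + 0.0000 = 0.5938.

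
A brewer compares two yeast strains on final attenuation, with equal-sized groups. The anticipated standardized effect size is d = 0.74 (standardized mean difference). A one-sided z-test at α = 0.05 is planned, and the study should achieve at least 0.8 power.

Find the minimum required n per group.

n = 23 per group

For power 0.8 need Φ(δ − z_{0.05}) = 0.8, so δ = z_{0.05} + z_{0.20} = 1.645 + 0.842 = 2.486.
δ = d·√(n/2) ⇒ n = 2(δ/d)² = 2 × (2.486 / 0.74)² = 22.58.
Rounding up, n = 23 per group.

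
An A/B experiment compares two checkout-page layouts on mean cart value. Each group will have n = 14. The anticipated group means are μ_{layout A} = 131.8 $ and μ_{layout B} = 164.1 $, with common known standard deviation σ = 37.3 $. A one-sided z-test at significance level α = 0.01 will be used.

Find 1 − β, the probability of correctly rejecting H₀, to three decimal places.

Standardized effect: d = |μ_{layout A} − μ_{layout B}| / σ = |131.8 − 164.1| / 37.3 = 0.8660
Noncentrality parameter: λ = d·√(n/2) = 0.8660 × √(14/2) = 2.2911
Critical value for a one-sided test at α = 0.01: z_α = 2.326.
Power = Φ(λ − 2.326) = Φ(-0.035) = 0.4859.

Power ≈ 0.486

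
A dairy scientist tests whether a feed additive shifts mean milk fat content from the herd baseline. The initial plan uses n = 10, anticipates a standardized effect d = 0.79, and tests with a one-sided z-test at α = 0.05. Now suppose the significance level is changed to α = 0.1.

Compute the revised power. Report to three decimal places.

Power ≈ 0.888

δ = d·√n = 0.79 × √10 = 2.4982 (unchanged). New critical value: z_{0.1} = 1.282.
Revised power = P(Z > 1.282 − δ) = Φ(1.217) = 0.8881.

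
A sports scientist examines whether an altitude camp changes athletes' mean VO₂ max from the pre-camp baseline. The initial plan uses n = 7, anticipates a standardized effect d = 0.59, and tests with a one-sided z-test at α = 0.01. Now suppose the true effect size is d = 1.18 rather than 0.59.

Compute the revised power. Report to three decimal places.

Power ≈ 0.787

With d = 1.18: δ = d·√n = 1.18 × √7 = 3.1220. Critical value z_{0.01} = 2.326.
Revised power = Φ(δ − 2.326) = Φ(0.796) = 0.7869.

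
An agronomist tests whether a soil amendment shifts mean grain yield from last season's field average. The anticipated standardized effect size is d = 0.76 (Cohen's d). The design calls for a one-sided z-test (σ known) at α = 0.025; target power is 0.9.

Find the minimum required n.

Set Φ(δ − 1.960) = 0.9; then δ − 1.960 = Φ⁻¹(0.9) = 1.282, giving δ = 3.242.
δ = d·√n ⇒ n = (δ/d)² = (3.242 / 0.76)² = 18.19.
Round up to the next whole unit.

n = 19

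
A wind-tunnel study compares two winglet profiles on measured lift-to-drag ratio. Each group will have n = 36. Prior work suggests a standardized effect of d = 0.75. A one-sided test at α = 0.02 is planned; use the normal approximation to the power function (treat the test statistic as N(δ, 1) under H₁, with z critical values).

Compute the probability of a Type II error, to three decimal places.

Noncentrality parameter: δ = d·√(n/2) = 0.75 × √(36/2) = 3.1820
One-sided α = 0.02 → critical value z_{0.02} = 2.054.
Power = Φ(δ − 2.054) = Φ(1.128) = 0.8704.
Type II error: β = 1 − power = 1 − 0.8704 = 0.1296.

β ≈ 0.130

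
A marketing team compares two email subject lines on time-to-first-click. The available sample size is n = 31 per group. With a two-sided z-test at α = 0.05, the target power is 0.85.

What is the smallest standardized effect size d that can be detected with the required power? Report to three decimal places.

d ≈ 0.761

Required noncentrality: δ = z_{0.025} + z_{0.15} = 1.960 + 1.036 = 2.996.
(The second rejection-region term Φ(−δ − z_{α/2}) is negligible and dropped.)
δ = d·√(n/2) ⇒ d = δ/√(n/2) = 2.996/√(31/2) = 0.7611.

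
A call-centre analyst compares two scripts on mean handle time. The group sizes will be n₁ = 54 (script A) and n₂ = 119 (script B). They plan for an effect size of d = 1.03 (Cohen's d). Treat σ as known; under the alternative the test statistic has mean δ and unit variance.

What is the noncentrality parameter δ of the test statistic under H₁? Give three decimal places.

δ = d / √(1/n₁ + 1/n₂) = 1.03 / √(1/54 + 1/119) = 6.2775

δ ≈ 6.277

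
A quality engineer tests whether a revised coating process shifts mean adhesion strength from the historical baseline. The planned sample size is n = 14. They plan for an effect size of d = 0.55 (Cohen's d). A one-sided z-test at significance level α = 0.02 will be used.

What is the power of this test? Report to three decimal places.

Power ≈ 0.502

Noncentrality parameter: δ = d·√n = 0.55 × √14 = 2.0579
One-sided α = 0.02 → critical value z_{0.02} = 2.054.
Power = P(Z > 2.054 − δ) = Φ(0.004) = 0.5017.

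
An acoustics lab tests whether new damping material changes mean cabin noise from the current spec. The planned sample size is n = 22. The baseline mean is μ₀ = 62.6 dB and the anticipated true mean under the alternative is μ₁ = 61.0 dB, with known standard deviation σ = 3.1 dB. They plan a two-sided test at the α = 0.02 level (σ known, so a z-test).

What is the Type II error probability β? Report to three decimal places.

Standardized effect: d = |μ₁ − μ₀| / σ = |61.0 − 62.6| / 3.1 = 0.5161
Noncentrality parameter: λ = d·√n = 0.5161 × √22 = 2.4209
Critical value for a two-sided test at α = 0.02: z_{α/2} = 2.326.
Power = Φ(λ − 2.326) + Φ(−λ − 2.326) = Φ(0.095) + Φ(-4.747) = 0.5376 + 0.0000 = 0.5376.
Type II error: β = 1 − power = 1 − 0.5376 = 0.4624.

β ≈ 0.462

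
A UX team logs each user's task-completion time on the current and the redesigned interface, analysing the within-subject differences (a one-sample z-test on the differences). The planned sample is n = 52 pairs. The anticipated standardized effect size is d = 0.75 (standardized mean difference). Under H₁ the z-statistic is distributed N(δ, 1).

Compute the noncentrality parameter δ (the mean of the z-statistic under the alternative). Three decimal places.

δ = d·√n = 0.75 × √52 = 5.4083

δ ≈ 5.408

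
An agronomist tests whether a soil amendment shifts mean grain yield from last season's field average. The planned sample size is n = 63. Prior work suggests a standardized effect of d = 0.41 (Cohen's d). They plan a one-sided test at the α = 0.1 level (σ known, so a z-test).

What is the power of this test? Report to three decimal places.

Power ≈ 0.976

Noncentrality parameter: δ = d·√n = 0.41 × √63 = 3.2543
Critical value for a one-sided test at α = 0.1: z_α = 1.282.
Power = Φ(δ − 1.282) = Φ(1.973) = 0.9757.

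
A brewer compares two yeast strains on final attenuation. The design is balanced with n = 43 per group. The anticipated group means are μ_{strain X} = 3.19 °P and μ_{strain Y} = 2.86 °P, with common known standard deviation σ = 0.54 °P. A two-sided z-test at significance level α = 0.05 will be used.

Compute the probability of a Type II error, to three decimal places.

β ≈ 0.191

Standardized effect: d = |μ_{strain X} − μ_{strain Y}| / σ = |3.19 − 2.86| / 0.54 = 0.6111
Noncentrality parameter: δ = d·√(n/2) = 0.6111 × √(43/2) = 2.8336
Critical value for a two-sided test at α = 0.05: z_{α/2} = 1.960.
Power = Φ(δ − 1.960) + Φ(−δ − 1.960) = Φ(0.874) + Φ(-4.794) = 0.8088 + 0.0000 = 0.8088.
Type II error: β = 1 − power = 1 − 0.8088 = 0.1912.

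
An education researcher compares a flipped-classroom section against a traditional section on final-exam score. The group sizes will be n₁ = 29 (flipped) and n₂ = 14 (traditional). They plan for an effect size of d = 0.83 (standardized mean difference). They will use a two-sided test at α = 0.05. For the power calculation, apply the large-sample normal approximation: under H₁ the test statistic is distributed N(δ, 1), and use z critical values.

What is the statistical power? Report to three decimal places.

Noncentrality parameter: δ = d / √(1/n₁ + 1/n₂) = 0.83 / √(1/29 + 1/14) = 2.5504
Critical value for a two-sided test at α = 0.05: z_{α/2} = 1.960.
Power = Φ(δ − 1.960) + Φ(−δ − 1.960) = Φ(0.590) + Φ(-4.510) = 0.7225 + 0.0000 = 0.7226.

Power ≈ 0.723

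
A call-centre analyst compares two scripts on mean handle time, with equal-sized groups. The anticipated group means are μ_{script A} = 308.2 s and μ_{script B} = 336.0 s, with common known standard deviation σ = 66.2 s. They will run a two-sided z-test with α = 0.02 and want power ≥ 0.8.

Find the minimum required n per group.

Standardized effect: d = |μ_{script A} − μ_{script B}| / σ = |308.2 − 336.0| / 66.2 = 0.4199
Set Φ(δ − 2.326) = 0.8; then δ − 2.326 = Φ⁻¹(0.8) = 0.842, giving δ = 3.168.
(Ignoring the negligible lower-tail rejection probability gives the usual closed-form inversion.)
δ = d·√(n/2) ⇒ n = 2(δ/d)² = 2 × (3.168 / 0.4199)² = 113.82.
Round up to the next whole unit.

n = 114 per group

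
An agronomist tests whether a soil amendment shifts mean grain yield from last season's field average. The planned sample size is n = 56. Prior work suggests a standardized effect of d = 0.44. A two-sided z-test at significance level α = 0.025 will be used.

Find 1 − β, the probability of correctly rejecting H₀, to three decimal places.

Power ≈ 0.853

Noncentrality parameter: δ = d·√n = 0.44 × √56 = 3.2927
Critical value for a two-sided test at α = 0.025: z_{α/2} = 2.241.
Power = Φ(δ − 2.241) + Φ(−δ − 2.241) = Φ(1.051) + Φ(-5.534) = 0.8534 + 0.0000 = 0.8534.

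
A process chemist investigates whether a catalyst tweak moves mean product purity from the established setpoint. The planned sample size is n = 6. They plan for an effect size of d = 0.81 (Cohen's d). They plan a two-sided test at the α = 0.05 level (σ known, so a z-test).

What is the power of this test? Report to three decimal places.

Power ≈ 0.510

Noncentrality parameter: δ = d·√n = 0.81 × √6 = 1.9841
Two-sided α = 0.05 → critical value z_{0.025} = 1.960.
Power = Φ(δ − 1.960) + Φ(−δ − 1.960) = Φ(0.024) + Φ(-3.944) = 0.5096 + 0.0000 = 0.5097.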